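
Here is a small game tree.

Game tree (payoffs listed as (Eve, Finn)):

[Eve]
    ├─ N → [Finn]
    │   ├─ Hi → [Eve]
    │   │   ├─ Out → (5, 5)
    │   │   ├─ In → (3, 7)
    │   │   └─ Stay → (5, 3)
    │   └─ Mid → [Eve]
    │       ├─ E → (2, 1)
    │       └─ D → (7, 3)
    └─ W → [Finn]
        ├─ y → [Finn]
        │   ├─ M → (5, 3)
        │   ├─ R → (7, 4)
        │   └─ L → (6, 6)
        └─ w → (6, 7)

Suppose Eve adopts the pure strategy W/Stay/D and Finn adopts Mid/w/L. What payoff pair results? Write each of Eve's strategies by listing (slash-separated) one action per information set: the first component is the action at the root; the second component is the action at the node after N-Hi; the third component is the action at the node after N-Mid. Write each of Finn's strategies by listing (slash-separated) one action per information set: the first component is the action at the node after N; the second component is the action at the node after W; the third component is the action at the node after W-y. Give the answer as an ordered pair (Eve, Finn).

Trace the play path from the root:
  Eve plays W
  Finn plays w at [W]
→ terminal payoff (6, 7).
(Eve's choice at the node after N-Hi is never reached on this path, so it doesn't affect the outcome.)

(6, 7)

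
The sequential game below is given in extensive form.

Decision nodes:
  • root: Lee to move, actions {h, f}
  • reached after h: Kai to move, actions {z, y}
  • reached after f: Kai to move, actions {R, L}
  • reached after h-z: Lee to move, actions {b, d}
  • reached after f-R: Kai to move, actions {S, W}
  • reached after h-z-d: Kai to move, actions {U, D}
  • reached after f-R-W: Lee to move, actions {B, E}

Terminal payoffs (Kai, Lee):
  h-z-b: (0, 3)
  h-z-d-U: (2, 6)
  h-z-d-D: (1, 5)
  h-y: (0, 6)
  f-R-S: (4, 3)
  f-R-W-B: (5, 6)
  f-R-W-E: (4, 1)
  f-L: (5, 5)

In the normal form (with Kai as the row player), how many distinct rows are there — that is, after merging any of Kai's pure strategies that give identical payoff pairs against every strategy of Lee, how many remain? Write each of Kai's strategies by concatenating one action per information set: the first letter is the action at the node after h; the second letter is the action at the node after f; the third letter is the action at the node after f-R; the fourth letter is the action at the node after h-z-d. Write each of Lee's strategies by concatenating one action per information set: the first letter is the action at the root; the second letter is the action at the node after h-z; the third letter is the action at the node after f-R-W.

9

Kai has 16 pure strategies: zRSU, zRSD, zRWU, zRWD, zLSU, zLSD, zLWU, zLWD, yRSU, yRSD, yRWU, yRWD, yLSU, yLSD, yLWU, yLWD. Columns: hbB, hbE, hdB, hdE, fbB, fbE, fdB, fdE.
{zRSU} → row (0,3) (0,3) (2,6) (2,6) (4,3) (4,3) (4,3) (4,3)
{zRSD} → row (0,3) (0,3) (1,5) (1,5) (4,3) (4,3) (4,3) (4,3)
{zRWU} → row (0,3) (0,3) (2,6) (2,6) (5,6) (4,1) (5,6) (4,1)
{zRWD} → row (0,3) (0,3) (1,5) (1,5) (5,6) (4,1) (5,6) (4,1)
{zLSU, zLWU} → row (0,3) (0,3) (2,6) (2,6) (5,5) (5,5) (5,5) (5,5)
{zLSD, zLWD} → row (0,3) (0,3) (1,5) (1,5) (5,5) (5,5) (5,5) (5,5)
{yRSU, yRSD} → row (0,6) (0,6) (0,6) (0,6) (4,3) (4,3) (4,3) (4,3)
{yRWU, yRWD} → row (0,6) (0,6) (0,6) (0,6) (5,6) (4,1) (5,6) (4,1)
{yLSU, yLSD, yLWU, yLWD} → row (0,6) (0,6) (0,6) (0,6) (5,5) (5,5) (5,5) (5,5)
That's 9 distinct rows out of 16 strategies.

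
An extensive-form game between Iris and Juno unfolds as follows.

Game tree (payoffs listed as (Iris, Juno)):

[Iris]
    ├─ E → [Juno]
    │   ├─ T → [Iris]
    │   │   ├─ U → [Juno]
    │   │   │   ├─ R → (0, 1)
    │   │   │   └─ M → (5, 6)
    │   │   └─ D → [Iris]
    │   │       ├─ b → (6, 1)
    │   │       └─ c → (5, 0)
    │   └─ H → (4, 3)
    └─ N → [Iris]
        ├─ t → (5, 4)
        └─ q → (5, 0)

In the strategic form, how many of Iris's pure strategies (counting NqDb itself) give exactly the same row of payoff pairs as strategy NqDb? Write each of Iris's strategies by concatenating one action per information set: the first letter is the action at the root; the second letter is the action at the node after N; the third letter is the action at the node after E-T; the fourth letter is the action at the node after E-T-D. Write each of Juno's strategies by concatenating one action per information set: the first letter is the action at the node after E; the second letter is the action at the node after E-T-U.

Row for NqDb (columns TR, TM, HR, HM): (5,0) (5,0) (5,0) (5,0).
Under NqDb, Iris's choice at the node after E-T and at the node after E-T-D can never be reached regardless of what Juno does, so varying those choices leaves every outcome unchanged.
Holding the reachable choices fixed and varying the unreachable ones freely already gives 2 × 2 = 4 equivalent strategies.
No other strategy reproduces this row, so those 4 are the full class: NqUb, NqUc, NqDb, NqDc.

4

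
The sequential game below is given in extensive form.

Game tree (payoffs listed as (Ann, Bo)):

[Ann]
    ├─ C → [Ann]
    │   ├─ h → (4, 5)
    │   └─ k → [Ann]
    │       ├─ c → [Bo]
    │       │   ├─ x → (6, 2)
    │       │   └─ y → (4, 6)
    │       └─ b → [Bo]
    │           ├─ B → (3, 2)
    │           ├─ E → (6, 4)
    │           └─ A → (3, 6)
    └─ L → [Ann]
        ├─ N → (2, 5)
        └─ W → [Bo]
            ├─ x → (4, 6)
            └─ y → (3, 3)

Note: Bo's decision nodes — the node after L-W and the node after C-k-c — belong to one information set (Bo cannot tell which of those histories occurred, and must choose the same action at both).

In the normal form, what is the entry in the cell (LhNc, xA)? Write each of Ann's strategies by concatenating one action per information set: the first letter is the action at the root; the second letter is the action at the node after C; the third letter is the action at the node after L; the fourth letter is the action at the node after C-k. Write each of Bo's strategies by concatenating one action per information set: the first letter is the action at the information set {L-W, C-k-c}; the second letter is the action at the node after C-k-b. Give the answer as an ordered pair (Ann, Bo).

Trace the play path from the root:
  Ann plays L
  Ann plays N at [L]
→ terminal payoff (2, 5).
(Ann's choice at the node after C is never reached on this path, so it doesn't affect the outcome.)

(2, 5)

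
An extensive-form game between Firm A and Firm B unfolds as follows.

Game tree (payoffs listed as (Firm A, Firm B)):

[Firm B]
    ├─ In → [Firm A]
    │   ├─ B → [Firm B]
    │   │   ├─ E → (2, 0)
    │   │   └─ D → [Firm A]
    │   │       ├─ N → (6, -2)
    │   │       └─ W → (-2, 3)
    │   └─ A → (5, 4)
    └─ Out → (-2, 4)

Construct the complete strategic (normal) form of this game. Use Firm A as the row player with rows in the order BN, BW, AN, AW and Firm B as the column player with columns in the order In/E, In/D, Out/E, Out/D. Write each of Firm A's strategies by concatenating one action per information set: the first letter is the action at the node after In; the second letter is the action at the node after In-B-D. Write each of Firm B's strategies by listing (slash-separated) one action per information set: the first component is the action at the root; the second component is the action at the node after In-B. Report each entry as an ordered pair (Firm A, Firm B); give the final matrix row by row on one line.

Row BN: In/E→(2,0), In/D→(6,-2), Out/E→(-2,4), Out/D→(-2,4)
Row BW: In/E→(2,0), In/D→(-2,3), Out/E→(-2,4), Out/D→(-2,4)
Row AN: In/E→(5,4), In/D→(5,4), Out/E→(-2,4), Out/D→(-2,4)
Row AW: In/E→(5,4), In/D→(5,4), Out/E→(-2,4), Out/D→(-2,4)

BN: (2,0) (6,-2) (-2,4) (-2,4) | BW: (2,0) (-2,3) (-2,4) (-2,4) | AN: (5,4) (5,4) (-2,4) (-2,4) | AW: (5,4) (5,4) (-2,4) (-2,4)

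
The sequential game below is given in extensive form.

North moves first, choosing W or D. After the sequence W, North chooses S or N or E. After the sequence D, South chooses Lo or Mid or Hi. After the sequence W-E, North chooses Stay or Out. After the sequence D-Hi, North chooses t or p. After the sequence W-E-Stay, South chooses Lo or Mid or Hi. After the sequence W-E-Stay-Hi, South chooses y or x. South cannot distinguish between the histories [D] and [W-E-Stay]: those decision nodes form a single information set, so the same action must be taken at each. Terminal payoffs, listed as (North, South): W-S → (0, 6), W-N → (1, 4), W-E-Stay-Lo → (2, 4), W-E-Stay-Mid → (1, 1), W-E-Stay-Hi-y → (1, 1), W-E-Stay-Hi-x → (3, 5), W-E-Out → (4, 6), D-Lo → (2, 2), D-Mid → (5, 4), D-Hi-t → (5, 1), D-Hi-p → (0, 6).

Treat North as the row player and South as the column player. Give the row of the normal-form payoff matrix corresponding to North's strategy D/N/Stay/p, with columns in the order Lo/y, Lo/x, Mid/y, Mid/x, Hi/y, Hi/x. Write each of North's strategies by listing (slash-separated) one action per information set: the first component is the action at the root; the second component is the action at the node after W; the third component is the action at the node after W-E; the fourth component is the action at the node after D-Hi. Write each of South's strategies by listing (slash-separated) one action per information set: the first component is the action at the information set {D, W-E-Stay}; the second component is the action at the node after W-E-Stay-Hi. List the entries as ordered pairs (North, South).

(2,2) (2,2) (5,4) (5,4) (0,6) (0,6)

vs Lo/y: North plays D → South plays Lo at [D] → (2, 2)
vs Lo/x: North plays D → South plays Lo at [D] → (2, 2)
vs Mid/y: North plays D → South plays Mid at [D] → (5, 4)
vs Mid/x: North plays D → South plays Mid at [D] → (5, 4)
vs Hi/y: North plays D → South plays Hi at [D] → North plays p at [D-Hi] → (0, 6)
vs Hi/x: North plays D → South plays Hi at [D] → North plays p at [D-Hi] → (0, 6)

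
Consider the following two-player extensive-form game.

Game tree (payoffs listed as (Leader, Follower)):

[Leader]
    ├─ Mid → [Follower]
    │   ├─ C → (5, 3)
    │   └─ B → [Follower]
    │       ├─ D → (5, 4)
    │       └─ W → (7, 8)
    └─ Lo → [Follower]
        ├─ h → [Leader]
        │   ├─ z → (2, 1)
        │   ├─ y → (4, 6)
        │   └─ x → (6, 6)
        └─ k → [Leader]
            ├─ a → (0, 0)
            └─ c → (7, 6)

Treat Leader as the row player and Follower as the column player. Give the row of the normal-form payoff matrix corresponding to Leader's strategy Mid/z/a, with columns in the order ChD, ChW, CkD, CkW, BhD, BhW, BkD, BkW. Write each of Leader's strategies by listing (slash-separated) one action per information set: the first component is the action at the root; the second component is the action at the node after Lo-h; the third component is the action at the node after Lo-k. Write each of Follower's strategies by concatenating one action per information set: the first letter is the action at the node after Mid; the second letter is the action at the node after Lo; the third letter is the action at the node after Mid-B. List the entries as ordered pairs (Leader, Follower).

vs ChD: Leader plays Mid → Follower plays C at [Mid] → (5, 3)
vs ChW: Leader plays Mid → Follower plays C at [Mid] → (5, 3)
vs CkD: Leader plays Mid → Follower plays C at [Mid] → (5, 3)
vs CkW: Leader plays Mid → Follower plays C at [Mid] → (5, 3)
vs BhD: Leader plays Mid → Follower plays B at [Mid] → Follower plays D at [Mid-B] → (5, 4)
vs BhW: Leader plays Mid → Follower plays B at [Mid] → Follower plays W at [Mid-B] → (7, 8)
vs BkD: Leader plays Mid → Follower plays B at [Mid] → Follower plays D at [Mid-B] → (5, 4)
vs BkW: Leader plays Mid → Follower plays B at [Mid] → Follower plays W at [Mid-B] → (7, 8)

(5,3) (5,3) (5,3) (5,3) (5,4) (7,8) (5,4) (7,8)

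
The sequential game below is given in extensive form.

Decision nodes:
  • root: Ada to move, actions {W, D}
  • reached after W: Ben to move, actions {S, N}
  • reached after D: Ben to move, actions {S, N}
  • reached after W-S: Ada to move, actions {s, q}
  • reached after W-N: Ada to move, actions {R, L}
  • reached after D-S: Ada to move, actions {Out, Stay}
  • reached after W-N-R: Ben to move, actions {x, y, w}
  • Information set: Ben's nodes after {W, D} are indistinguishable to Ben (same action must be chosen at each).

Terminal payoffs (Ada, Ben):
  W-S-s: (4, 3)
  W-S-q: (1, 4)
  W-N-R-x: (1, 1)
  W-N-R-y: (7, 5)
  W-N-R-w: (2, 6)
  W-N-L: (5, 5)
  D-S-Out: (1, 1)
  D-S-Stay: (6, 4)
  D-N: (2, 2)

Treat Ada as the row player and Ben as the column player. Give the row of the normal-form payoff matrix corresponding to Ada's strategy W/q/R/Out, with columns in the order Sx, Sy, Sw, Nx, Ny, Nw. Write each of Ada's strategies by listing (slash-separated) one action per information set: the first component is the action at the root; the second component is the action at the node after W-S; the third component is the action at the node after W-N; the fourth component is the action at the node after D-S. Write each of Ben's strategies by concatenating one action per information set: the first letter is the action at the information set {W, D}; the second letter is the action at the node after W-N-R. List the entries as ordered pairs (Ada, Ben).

(1,4) (1,4) (1,4) (1,1) (7,5) (2,6)

vs Sx: Ada plays W → Ben plays S at [W] → Ada plays q at [W-S] → (1, 4)
vs Sy: Ada plays W → Ben plays S at [W] → Ada plays q at [W-S] → (1, 4)
vs Sw: Ada plays W → Ben plays S at [W] → Ada plays q at [W-S] → (1, 4)
vs Nx: Ada plays W → Ben plays N at [W] → Ada plays R at [W-N] → Ben plays x at [W-N-R] → (1, 1)
vs Ny: Ada plays W → Ben plays N at [W] → Ada plays R at [W-N] → Ben plays y at [W-N-R] → (7, 5)
vs Nw: Ada plays W → Ben plays N at [W] → Ada plays R at [W-N] → Ben plays w at [W-N-R] → (2, 6)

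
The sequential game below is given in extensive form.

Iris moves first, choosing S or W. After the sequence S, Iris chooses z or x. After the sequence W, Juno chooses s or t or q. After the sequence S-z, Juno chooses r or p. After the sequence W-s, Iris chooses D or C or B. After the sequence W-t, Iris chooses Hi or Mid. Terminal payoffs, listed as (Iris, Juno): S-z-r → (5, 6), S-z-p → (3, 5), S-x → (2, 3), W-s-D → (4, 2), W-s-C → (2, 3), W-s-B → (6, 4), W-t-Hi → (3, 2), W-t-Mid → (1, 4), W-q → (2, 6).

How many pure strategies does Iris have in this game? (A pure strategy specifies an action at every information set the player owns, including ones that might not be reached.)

Iris owns the root with actions {S, W} — two choices.
Iris owns the node after S with actions {z, x} — two choices.
Iris owns the node after W-s with actions {D, C, B} — three choices.
Iris owns the node after W-t with actions {Hi, Mid} — two choices.
A pure strategy fixes one action at each information set independently, so the count is the product 2 × 2 × 3 × 2 = 24.
(For reference, Juno has 6 pure strategies, giving a 24×6 normal-form matrix.)

24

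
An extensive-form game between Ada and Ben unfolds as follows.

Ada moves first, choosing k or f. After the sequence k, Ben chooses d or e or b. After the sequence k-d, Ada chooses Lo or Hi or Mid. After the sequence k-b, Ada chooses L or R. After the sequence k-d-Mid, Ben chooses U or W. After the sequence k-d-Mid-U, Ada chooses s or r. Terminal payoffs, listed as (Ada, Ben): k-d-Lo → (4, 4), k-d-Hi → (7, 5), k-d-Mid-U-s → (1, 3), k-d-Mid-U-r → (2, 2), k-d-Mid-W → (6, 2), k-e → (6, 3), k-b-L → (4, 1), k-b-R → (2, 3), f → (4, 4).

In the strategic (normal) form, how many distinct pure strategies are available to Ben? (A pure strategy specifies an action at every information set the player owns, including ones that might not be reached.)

Ben owns the node after k with actions {d, e, b} — three choices.
Ben owns the node after k-d-Mid with actions {U, W} — two choices.
A pure strategy fixes one action at each information set independently, so the count is the product 3 × 2 = 6.
(For reference, Ada has 24 pure strategies, giving a 6×24 normal-form matrix.)

6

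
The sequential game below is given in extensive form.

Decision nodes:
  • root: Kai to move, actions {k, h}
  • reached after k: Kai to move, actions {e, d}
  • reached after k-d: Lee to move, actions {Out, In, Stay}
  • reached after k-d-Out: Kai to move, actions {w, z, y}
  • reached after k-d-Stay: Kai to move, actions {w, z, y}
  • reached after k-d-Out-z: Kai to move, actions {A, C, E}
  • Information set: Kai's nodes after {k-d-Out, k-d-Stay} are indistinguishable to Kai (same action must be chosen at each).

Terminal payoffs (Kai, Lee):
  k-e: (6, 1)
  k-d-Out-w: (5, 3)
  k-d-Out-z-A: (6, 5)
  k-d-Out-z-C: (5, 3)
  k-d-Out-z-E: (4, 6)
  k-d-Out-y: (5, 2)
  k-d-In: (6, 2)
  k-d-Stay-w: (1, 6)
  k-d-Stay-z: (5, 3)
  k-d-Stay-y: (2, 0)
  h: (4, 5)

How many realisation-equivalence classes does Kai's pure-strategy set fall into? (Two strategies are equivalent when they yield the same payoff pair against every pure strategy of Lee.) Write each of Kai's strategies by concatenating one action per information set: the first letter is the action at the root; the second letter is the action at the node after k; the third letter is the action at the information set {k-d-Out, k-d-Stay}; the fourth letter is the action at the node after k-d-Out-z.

Kai has 36 pure strategies: kewA, kewC, kewE, kezA, kezC, kezE, keyA, keyC, keyE, kdwA, kdwC, kdwE, kdzA, kdzC, kdzE, kdyA, kdyC, kdyE, hewA, hewC, hewE, hezA, hezC, hezE, heyA, heyC, heyE, hdwA, hdwC, hdwE, hdzA, hdzC, hdzE, hdyA, hdyC, hdyE. Columns: Out, In, Stay.
{kewA, kewC, kewE, kezA, kezC, kezE, keyA, keyC, keyE} → row (6,1) (6,1) (6,1)
{kdwA, kdwC, kdwE} → row (5,3) (6,2) (1,6)
{kdzA} → row (6,5) (6,2) (5,3)
{kdzC} → row (5,3) (6,2) (5,3)
{kdzE} → row (4,6) (6,2) (5,3)
{kdyA, kdyC, kdyE} → row (5,2) (6,2) (2,0)
{hewA, hewC, hewE, hezA, hezC, hezE, heyA, heyC, heyE, hdwA, hdwC, hdwE, hdzA, hdzC, hdzE, hdyA, hdyC, hdyE} → row (4,5) (4,5) (4,5)
That's 7 distinct rows out of 36 strategies.

7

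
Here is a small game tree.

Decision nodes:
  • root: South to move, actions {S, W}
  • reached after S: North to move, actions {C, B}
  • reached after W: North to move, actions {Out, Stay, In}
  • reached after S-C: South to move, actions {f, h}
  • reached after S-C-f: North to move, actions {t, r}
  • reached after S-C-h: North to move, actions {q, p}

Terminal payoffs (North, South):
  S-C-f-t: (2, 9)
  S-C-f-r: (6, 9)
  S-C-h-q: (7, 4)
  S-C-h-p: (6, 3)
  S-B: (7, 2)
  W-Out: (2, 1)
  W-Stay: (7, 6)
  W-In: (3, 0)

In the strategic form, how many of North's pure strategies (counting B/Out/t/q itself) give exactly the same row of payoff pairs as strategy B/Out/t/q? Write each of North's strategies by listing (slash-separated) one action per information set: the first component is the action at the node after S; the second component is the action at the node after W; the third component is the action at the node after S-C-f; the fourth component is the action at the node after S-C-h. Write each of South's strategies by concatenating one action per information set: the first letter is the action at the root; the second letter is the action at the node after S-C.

Row for B/Out/t/q (columns Sf, Sh, Wf, Wh): (7,2) (7,2) (2,1) (2,1).
Under B/Out/t/q, North's choice at the node after S-C-f and at the node after S-C-h can never be reached regardless of what South does, so varying those choices leaves every outcome unchanged.
Holding the reachable choices fixed and varying the unreachable ones freely already gives 2 × 2 = 4 equivalent strategies.
No other strategy reproduces this row, so those 4 are the full class: B/Out/t/q, B/Out/t/p, B/Out/r/q, B/Out/r/p.

4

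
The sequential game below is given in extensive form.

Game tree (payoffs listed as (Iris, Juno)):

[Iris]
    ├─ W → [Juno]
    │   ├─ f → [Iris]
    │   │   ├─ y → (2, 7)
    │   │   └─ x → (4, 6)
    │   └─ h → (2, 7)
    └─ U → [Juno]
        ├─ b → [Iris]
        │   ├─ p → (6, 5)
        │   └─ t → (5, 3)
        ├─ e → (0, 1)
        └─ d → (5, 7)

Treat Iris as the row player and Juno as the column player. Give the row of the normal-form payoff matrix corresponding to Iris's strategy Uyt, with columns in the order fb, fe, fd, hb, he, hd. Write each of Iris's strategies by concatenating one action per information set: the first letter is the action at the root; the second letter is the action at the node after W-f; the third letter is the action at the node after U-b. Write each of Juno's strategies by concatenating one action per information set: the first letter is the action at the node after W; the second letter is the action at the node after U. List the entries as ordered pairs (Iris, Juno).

(5,3) (0,1) (5,7) (5,3) (0,1) (5,7)

vs fb: Iris plays U → Juno plays b at [U] → Iris plays t at [U-b] → (5, 3)
vs fe: Iris plays U → Juno plays e at [U] → (0, 1)
vs fd: Iris plays U → Juno plays d at [U] → (5, 7)
vs hb: Iris plays U → Juno plays b at [U] → Iris plays t at [U-b] → (5, 3)
vs he: Iris plays U → Juno plays e at [U] → (0, 1)
vs hd: Iris plays U → Juno plays d at [U] → (5, 7)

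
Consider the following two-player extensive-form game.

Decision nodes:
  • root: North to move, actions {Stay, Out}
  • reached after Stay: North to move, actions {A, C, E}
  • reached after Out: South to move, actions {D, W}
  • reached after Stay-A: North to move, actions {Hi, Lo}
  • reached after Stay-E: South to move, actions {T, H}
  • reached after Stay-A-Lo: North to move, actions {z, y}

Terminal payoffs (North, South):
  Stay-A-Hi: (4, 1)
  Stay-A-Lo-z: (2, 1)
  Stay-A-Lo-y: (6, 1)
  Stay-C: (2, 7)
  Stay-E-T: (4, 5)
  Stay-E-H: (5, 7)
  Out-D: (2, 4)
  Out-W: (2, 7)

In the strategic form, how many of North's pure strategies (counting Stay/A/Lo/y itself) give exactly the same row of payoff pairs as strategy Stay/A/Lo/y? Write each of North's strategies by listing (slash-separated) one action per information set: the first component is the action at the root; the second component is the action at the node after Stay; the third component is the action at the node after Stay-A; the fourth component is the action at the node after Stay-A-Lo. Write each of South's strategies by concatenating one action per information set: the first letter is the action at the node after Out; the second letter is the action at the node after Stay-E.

Row for Stay/A/Lo/y (columns DT, DH, WT, WH): (6,1) (6,1) (6,1) (6,1).
Every one of North's information sets is on the play path for some reply by South when North follows Stay/A/Lo/y.
Changing the action at any of them therefore changes at least one column, so only Stay/A/Lo/y itself gives this row.

1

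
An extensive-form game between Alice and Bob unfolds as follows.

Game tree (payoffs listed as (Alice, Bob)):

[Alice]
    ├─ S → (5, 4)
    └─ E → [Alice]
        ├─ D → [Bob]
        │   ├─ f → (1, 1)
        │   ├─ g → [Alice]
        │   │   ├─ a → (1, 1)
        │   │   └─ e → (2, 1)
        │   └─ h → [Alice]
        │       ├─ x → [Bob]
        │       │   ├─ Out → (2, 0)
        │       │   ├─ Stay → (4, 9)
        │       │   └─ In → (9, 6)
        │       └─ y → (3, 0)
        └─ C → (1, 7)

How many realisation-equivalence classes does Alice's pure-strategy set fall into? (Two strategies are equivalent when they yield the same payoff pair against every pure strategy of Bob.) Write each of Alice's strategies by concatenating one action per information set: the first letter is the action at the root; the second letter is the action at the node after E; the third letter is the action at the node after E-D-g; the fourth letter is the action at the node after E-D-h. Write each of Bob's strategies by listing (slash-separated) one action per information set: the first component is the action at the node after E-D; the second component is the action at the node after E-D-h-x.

Alice has 16 pure strategies: SDax, SDay, SDex, SDey, SCax, SCay, SCex, SCey, EDax, EDay, EDex, EDey, ECax, ECay, ECex, ECey. Columns: f/Out, f/Stay, f/In, g/Out, g/Stay, g/In, h/Out, h/Stay, h/In.
{SDax, SDay, SDex, SDey, SCax, SCay, SCex, SCey} → row (5,4) (5,4) (5,4) (5,4) (5,4) (5,4) (5,4) (5,4) (5,4)
{EDax} → row (1,1) (1,1) (1,1) (1,1) (1,1) (1,1) (2,0) (4,9) (9,6)
{EDay} → row (1,1) (1,1) (1,1) (1,1) (1,1) (1,1) (3,0) (3,0) (3,0)
{EDex} → row (1,1) (1,1) (1,1) (2,1) (2,1) (2,1) (2,0) (4,9) (9,6)
{EDey} → row (1,1) (1,1) (1,1) (2,1) (2,1) (2,1) (3,0) (3,0) (3,0)
{ECax, ECay, ECex, ECey} → row (1,7) (1,7) (1,7) (1,7) (1,7) (1,7) (1,7) (1,7) (1,7)
That's 6 distinct rows out of 16 strategies.

6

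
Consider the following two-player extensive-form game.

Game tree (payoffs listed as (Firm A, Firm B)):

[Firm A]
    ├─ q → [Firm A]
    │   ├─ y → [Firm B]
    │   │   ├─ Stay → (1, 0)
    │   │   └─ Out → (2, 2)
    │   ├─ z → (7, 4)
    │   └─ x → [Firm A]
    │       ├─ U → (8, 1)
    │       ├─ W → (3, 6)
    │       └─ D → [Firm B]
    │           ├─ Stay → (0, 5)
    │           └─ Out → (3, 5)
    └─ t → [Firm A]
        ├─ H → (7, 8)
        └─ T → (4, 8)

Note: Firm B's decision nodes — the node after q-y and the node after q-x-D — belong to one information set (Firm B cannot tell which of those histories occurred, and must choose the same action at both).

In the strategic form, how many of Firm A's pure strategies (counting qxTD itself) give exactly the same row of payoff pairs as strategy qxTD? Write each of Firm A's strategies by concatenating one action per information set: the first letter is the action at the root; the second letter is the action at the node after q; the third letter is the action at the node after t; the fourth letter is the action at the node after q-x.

2

Row for qxTD (columns Stay, Out): (0,5) (3,5).
Under qxTD, Firm A's choice at the node after t can never be reached regardless of what Firm B does, so varying those choices leaves every outcome unchanged.
Holding the reachable choices fixed and varying the unreachable one freely already gives 2 equivalent strategies.
No other strategy reproduces this row, so those 2 are the full class: qxHD, qxTD.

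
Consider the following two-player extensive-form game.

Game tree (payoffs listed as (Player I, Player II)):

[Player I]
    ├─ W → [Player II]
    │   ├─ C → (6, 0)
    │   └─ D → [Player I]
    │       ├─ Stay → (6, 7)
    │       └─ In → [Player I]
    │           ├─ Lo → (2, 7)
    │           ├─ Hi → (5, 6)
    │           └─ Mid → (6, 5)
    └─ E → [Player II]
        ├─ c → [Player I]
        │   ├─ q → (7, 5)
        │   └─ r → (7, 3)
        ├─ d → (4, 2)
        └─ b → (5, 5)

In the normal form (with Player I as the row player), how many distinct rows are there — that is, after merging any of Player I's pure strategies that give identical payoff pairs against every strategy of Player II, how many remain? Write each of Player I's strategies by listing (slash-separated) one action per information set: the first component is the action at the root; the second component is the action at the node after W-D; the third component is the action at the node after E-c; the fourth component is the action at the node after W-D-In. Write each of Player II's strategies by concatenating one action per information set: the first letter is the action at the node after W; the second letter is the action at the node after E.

Player I has 24 pure strategies: W/Stay/q/Lo, W/Stay/q/Hi, W/Stay/q/Mid, W/Stay/r/Lo, W/Stay/r/Hi, W/Stay/r/Mid, W/In/q/Lo, W/In/q/Hi, W/In/q/Mid, W/In/r/Lo, W/In/r/Hi, W/In/r/Mid, E/Stay/q/Lo, E/Stay/q/Hi, E/Stay/q/Mid, E/Stay/r/Lo, E/Stay/r/Hi, E/Stay/r/Mid, E/In/q/Lo, E/In/q/Hi, E/In/q/Mid, E/In/r/Lo, E/In/r/Hi, E/In/r/Mid. Columns: Cc, Cd, Cb, Dc, Dd, Db.
{W/Stay/q/Lo, W/Stay/q/Hi, W/Stay/q/Mid, W/Stay/r/Lo, W/Stay/r/Hi, W/Stay/r/Mid} → row (6,0) (6,0) (6,0) (6,7) (6,7) (6,7)
{W/In/q/Lo, W/In/r/Lo} → row (6,0) (6,0) (6,0) (2,7) (2,7) (2,7)
{W/In/q/Hi, W/In/r/Hi} → row (6,0) (6,0) (6,0) (5,6) (5,6) (5,6)
{W/In/q/Mid, W/In/r/Mid} → row (6,0) (6,0) (6,0) (6,5) (6,5) (6,5)
{E/Stay/q/Lo, E/Stay/q/Hi, E/Stay/q/Mid, E/In/q/Lo, E/In/q/Hi, E/In/q/Mid} → row (7,5) (4,2) (5,5) (7,5) (4,2) (5,5)
{E/Stay/r/Lo, E/Stay/r/Hi, E/Stay/r/Mid, E/In/r/Lo, E/In/r/Hi, E/In/r/Mid} → row (7,3) (4,2) (5,5) (7,3) (4,2) (5,5)
That's 6 distinct rows out of 24 strategies.

6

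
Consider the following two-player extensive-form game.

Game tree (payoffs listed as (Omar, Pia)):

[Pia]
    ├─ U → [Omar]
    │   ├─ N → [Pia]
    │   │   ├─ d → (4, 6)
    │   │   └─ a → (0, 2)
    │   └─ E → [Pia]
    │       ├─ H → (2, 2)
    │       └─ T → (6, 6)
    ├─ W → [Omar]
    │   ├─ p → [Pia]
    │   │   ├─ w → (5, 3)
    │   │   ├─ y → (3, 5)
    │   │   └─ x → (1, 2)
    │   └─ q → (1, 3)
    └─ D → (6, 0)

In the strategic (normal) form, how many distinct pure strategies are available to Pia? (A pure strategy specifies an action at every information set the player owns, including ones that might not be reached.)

36

Pia owns the root with actions {U, W, D} — three choices.
Pia owns the node after U-N with actions {d, a} — two choices.
Pia owns the node after U-E with actions {H, T} — two choices.
Pia owns the node after W-p with actions {w, y, x} — three choices.
A pure strategy fixes one action at each information set independently, so the count is the product 3 × 2 × 2 × 3 = 36.
(For reference, Omar has 4 pure strategies, giving a 36×4 normal-form matrix.)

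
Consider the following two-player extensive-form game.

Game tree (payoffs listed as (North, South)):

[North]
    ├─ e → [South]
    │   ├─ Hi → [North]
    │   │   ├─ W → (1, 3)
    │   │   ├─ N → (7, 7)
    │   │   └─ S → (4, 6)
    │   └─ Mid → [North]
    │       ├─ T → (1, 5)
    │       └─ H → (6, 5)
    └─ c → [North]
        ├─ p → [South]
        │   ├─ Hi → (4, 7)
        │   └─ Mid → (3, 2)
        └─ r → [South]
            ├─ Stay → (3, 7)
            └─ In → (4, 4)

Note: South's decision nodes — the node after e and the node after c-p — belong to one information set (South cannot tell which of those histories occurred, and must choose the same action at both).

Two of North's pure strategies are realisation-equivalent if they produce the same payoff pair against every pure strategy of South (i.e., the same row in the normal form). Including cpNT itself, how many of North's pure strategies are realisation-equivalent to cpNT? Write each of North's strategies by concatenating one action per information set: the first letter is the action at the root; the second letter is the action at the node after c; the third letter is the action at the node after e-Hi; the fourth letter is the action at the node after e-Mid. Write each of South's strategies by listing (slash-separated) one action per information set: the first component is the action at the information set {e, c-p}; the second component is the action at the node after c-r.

Row for cpNT (columns Hi/Stay, Hi/In, Mid/Stay, Mid/In): (4,7) (4,7) (3,2) (3,2).
Under cpNT, North's choice at the node after e-Hi and at the node after e-Mid can never be reached regardless of what South does, so varying those choices leaves every outcome unchanged.
Holding the reachable choices fixed and varying the unreachable ones freely already gives 3 × 2 = 6 equivalent strategies.
No other strategy reproduces this row, so those 6 are the full class: cpWT, cpWH, cpNT, cpNH, cpST, cpSH.

6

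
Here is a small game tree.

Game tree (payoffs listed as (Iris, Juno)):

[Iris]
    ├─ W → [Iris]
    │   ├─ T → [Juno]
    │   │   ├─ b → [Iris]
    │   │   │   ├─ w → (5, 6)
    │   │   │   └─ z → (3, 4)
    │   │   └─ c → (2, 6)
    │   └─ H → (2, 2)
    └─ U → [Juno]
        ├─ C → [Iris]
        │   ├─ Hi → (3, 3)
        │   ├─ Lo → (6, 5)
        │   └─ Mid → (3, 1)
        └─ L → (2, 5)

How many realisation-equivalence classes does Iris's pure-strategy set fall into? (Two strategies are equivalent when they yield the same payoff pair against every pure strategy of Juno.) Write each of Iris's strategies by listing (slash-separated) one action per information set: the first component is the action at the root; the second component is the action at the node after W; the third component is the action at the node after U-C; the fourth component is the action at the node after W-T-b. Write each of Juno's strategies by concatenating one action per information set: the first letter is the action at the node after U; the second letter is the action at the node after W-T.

6

Iris has 24 pure strategies: W/T/Hi/w, W/T/Hi/z, W/T/Lo/w, W/T/Lo/z, W/T/Mid/w, W/T/Mid/z, W/H/Hi/w, W/H/Hi/z, W/H/Lo/w, W/H/Lo/z, W/H/Mid/w, W/H/Mid/z, U/T/Hi/w, U/T/Hi/z, U/T/Lo/w, U/T/Lo/z, U/T/Mid/w, U/T/Mid/z, U/H/Hi/w, U/H/Hi/z, U/H/Lo/w, U/H/Lo/z, U/H/Mid/w, U/H/Mid/z. Columns: Cb, Cc, Lb, Lc.
{W/T/Hi/w, W/T/Lo/w, W/T/Mid/w} → row (5,6) (2,6) (5,6) (2,6)
{W/T/Hi/z, W/T/Lo/z, W/T/Mid/z} → row (3,4) (2,6) (3,4) (2,6)
{W/H/Hi/w, W/H/Hi/z, W/H/Lo/w, W/H/Lo/z, W/H/Mid/w, W/H/Mid/z} → row (2,2) (2,2) (2,2) (2,2)
{U/T/Hi/w, U/T/Hi/z, U/H/Hi/w, U/H/Hi/z} → row (3,3) (3,3) (2,5) (2,5)
{U/T/Lo/w, U/T/Lo/z, U/H/Lo/w, U/H/Lo/z} → row (6,5) (6,5) (2,5) (2,5)
{U/T/Mid/w, U/T/Mid/z, U/H/Mid/w, U/H/Mid/z} → row (3,1) (3,1) (2,5) (2,5)
That's 6 distinct rows out of 24 strategies.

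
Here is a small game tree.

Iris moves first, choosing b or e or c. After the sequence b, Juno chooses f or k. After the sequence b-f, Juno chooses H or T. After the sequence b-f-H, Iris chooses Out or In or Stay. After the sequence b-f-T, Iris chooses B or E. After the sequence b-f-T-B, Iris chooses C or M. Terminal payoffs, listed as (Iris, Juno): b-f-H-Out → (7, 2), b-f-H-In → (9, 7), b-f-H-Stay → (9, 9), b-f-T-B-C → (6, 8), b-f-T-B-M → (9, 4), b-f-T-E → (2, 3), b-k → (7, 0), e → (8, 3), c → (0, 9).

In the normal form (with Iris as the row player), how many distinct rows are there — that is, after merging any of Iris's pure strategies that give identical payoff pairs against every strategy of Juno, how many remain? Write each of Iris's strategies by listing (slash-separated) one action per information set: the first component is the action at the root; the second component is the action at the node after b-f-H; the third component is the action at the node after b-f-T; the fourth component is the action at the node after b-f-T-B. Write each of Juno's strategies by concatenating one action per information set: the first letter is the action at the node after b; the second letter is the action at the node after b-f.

Iris has 36 pure strategies: b/Out/B/C, b/Out/B/M, b/Out/E/C, b/Out/E/M, b/In/B/C, b/In/B/M, b/In/E/C, b/In/E/M, b/Stay/B/C, b/Stay/B/M, b/Stay/E/C, b/Stay/E/M, e/Out/B/C, e/Out/B/M, e/Out/E/C, e/Out/E/M, e/In/B/C, e/In/B/M, e/In/E/C, e/In/E/M, e/Stay/B/C, e/Stay/B/M, e/Stay/E/C, e/Stay/E/M, c/Out/B/C, c/Out/B/M, c/Out/E/C, c/Out/E/M, c/In/B/C, c/In/B/M, c/In/E/C, c/In/E/M, c/Stay/B/C, c/Stay/B/M, c/Stay/E/C, c/Stay/E/M. Columns: fH, fT, kH, kT.
{b/Out/B/C} → row (7,2) (6,8) (7,0) (7,0)
{b/Out/B/M} → row (7,2) (9,4) (7,0) (7,0)
{b/Out/E/C, b/Out/E/M} → row (7,2) (2,3) (7,0) (7,0)
{b/In/B/C} → row (9,7) (6,8) (7,0) (7,0)
{b/In/B/M} → row (9,7) (9,4) (7,0) (7,0)
{b/In/E/C, b/In/E/M} → row (9,7) (2,3) (7,0) (7,0)
{b/Stay/B/C} → row (9,9) (6,8) (7,0) (7,0)
{b/Stay/B/M} → row (9,9) (9,4) (7,0) (7,0)
{b/Stay/E/C, b/Stay/E/M} → row (9,9) (2,3) (7,0) (7,0)
{e/Out/B/C, e/Out/B/M, e/Out/E/C, e/Out/E/M, e/In/B/C, e/In/B/M, e/In/E/C, e/In/E/M, e/Stay/B/C, e/Stay/B/M, e/Stay/E/C, e/Stay/E/M} → row (8,3) (8,3) (8,3) (8,3)
{c/Out/B/C, c/Out/B/M, c/Out/E/C, c/Out/E/M, c/In/B/C, c/In/B/M, c/In/E/C, c/In/E/M, c/Stay/B/C, c/Stay/B/M, c/Stay/E/C, c/Stay/E/M} → row (0,9) (0,9) (0,9) (0,9)
That's 11 distinct rows out of 36 strategies.

11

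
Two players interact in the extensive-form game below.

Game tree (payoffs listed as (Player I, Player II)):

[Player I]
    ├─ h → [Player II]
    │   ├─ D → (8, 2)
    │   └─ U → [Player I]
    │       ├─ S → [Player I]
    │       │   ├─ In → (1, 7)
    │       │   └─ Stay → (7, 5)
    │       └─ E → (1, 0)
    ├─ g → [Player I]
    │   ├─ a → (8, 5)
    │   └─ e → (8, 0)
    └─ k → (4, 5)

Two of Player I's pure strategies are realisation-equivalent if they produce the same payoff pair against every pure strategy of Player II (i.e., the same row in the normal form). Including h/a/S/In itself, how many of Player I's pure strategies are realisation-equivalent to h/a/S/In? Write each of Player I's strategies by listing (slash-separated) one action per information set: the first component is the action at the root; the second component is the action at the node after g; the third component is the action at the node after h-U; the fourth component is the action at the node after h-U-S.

Row for h/a/S/In (columns D, U): (8,2) (1,7).
Under h/a/S/In, Player I's choice at the node after g can never be reached regardless of what Player II does, so varying those choices leaves every outcome unchanged.
Holding the reachable choices fixed and varying the unreachable one freely already gives 2 equivalent strategies.
No other strategy reproduces this row, so those 2 are the full class: h/a/S/In, h/e/S/In.

2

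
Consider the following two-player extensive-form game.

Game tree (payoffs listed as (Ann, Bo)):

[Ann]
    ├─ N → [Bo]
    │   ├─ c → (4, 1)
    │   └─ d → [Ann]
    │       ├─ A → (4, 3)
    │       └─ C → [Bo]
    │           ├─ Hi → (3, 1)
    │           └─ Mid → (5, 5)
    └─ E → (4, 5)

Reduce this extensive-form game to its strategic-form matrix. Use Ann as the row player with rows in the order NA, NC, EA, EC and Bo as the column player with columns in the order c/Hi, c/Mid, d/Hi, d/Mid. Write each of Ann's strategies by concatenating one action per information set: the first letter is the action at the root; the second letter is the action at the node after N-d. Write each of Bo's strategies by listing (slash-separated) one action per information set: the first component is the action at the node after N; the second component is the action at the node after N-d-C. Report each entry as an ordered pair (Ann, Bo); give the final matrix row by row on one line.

         c/Hi    c/Mid     d/Hi    d/Mid
  NA    (4,1)    (4,1)    (4,3)    (4,3)
  NC    (4,1)    (4,1)    (3,1)    (5,5)
  EA    (4,5)    (4,5)    (4,5)    (4,5)
  EC    (4,5)    (4,5)    (4,5)    (4,5)

NA: (4,1) (4,1) (4,3) (4,3) | NC: (4,1) (4,1) (3,1) (5,5) | EA: (4,5) (4,5) (4,5) (4,5) | EC: (4,5) (4,5) (4,5) (4,5)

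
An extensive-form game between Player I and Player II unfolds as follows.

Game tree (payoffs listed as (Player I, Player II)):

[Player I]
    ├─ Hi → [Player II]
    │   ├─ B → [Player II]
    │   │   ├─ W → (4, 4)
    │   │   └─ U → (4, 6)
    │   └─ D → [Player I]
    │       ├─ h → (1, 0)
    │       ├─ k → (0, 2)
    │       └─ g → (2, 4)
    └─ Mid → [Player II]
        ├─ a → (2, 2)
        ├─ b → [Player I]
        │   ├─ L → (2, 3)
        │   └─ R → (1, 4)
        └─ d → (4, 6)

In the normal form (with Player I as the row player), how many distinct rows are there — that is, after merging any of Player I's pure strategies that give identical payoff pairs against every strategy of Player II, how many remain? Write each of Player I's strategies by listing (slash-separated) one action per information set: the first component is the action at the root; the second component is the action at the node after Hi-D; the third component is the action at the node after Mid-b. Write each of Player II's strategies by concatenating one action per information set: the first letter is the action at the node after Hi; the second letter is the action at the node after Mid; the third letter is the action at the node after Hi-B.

Player I has 12 pure strategies: Hi/h/L, Hi/h/R, Hi/k/L, Hi/k/R, Hi/g/L, Hi/g/R, Mid/h/L, Mid/h/R, Mid/k/L, Mid/k/R, Mid/g/L, Mid/g/R. Columns: BaW, BaU, BbW, BbU, BdW, BdU, DaW, DaU, DbW, DbU, DdW, DdU.
{Hi/h/L, Hi/h/R} → row (4,4) (4,6) (4,4) (4,6) (4,4) (4,6) (1,0) (1,0) (1,0) (1,0) (1,0) (1,0)
{Hi/k/L, Hi/k/R} → row (4,4) (4,6) (4,4) (4,6) (4,4) (4,6) (0,2) (0,2) (0,2) (0,2) (0,2) (0,2)
{Hi/g/L, Hi/g/R} → row (4,4) (4,6) (4,4) (4,6) (4,4) (4,6) (2,4) (2,4) (2,4) (2,4) (2,4) (2,4)
{Mid/h/L, Mid/k/L, Mid/g/L} → row (2,2) (2,2) (2,3) (2,3) (4,6) (4,6) (2,2) (2,2) (2,3) (2,3) (4,6) (4,6)
{Mid/h/R, Mid/k/R, Mid/g/R} → row (2,2) (2,2) (1,4) (1,4) (4,6) (4,6) (2,2) (2,2) (1,4) (1,4) (4,6) (4,6)
That's 5 distinct rows out of 12 strategies.

5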